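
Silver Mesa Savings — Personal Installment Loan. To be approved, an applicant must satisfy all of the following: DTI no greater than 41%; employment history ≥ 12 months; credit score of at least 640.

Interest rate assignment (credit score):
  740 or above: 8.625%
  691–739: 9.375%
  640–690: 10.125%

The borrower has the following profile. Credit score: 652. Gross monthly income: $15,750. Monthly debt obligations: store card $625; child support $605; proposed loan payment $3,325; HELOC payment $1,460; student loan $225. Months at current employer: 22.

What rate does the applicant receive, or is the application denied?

Credit score 652 ≥ 640 (meets minimum)
Employment 22 ≥ 12 months
Total monthly debts = (625 + 605 + 3,325 + 1,460 + 225) = 6,240. DTI: 6,240 ÷ 15,750 = 39.6%, within the 41% cap
All requirements met. Score 652 falls in the 640–690 tier → 10.125%.

Approved at 10.125%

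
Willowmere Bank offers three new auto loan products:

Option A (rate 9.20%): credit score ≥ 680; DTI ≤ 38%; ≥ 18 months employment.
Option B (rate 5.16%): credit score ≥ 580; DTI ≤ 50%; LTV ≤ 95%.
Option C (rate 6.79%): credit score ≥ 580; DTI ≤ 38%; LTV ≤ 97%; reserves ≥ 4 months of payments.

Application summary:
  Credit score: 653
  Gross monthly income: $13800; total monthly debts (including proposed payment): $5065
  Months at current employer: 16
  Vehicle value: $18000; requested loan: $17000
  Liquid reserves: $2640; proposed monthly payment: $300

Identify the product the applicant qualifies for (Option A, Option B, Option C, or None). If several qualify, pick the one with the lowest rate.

DTI = 5,065/13,800 = 36.7%.
LTV = 17,000/18,000 = 94.4%.
Reserves = 2,640/300 = 8.8 months.
Option A: score 653 < 680; DTI 36.7% ≤ 38%; employment 16 < 18 mo → does not qualify.
Option B: score 653 ≥ 580; DTI 36.7% ≤ 50%; LTV 94.4% ≤ 95% → qualifies.
Option C: score 653 ≥ 580; DTI 36.7% ≤ 38%; LTV 94.4% ≤ 97%; reserves 8.8 ≥ 4 mo → qualifies.
Qualifying: Option B, Option C. Lowest rate is 5.16% → Option B.

Option B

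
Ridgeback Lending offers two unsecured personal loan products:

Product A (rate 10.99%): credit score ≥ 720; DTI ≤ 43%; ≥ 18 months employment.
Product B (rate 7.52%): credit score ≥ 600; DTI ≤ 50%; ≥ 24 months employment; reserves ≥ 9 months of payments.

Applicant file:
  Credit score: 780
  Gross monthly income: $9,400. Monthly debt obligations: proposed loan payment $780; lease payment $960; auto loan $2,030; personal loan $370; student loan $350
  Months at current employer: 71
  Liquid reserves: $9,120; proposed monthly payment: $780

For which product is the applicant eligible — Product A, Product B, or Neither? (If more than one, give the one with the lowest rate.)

Total debts = (780 + 960 + 2,030 + 370 + 350) = 4,490; DTI = 4,490/9,400 = 47.8%.
Reserves = 9,120/780 = 11.7 months.
Product A: score 780 ≥ 720; DTI 47.8% > 43%; employment 71 ≥ 18 mo → does not qualify.
Product B: score 780 ≥ 600; DTI 47.8% ≤ 50%; employment 71 ≥ 24 mo; reserves 11.7 ≥ 9 mo → qualifies.

Product B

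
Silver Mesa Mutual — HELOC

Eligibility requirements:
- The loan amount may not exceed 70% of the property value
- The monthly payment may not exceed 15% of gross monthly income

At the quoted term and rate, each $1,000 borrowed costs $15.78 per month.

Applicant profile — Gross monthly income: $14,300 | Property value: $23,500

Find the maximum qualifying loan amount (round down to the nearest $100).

$16,400

Payment cap: 15% × $14,300 = $2,145/month.
At $15.78 per $1,000, that supports 2,145/15.78 × 1,000 ≈ $135,931 → $135,900.
LTV cap: 70% × $23,500 = $16,450 → $16,400.
Binding constraint: loan-to-value.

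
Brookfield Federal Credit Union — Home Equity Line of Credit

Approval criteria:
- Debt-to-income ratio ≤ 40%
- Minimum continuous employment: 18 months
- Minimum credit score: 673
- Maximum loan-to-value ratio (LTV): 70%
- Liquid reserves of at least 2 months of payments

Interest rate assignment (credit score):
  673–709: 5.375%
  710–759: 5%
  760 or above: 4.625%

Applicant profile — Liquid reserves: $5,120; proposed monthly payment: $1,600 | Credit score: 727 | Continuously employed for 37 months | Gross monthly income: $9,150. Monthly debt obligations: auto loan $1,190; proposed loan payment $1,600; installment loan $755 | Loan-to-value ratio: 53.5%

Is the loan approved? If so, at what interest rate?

Credit score 727 ≥ 673 (meets minimum)
Reserves: 5,120 ÷ 1,600 = 3.2 months (meets 2-month minimum)
LTV 53.5% ≤ 70%
Total monthly debts = (1,190 + 1,600 + 755) = 3,545. DTI = 3,545/9,150 = 38.7% ≤ 40%
Employment 37 ≥ 18 months
All requirements met. Score 727 falls in the 710–759 tier → 5%.

Approved at 5%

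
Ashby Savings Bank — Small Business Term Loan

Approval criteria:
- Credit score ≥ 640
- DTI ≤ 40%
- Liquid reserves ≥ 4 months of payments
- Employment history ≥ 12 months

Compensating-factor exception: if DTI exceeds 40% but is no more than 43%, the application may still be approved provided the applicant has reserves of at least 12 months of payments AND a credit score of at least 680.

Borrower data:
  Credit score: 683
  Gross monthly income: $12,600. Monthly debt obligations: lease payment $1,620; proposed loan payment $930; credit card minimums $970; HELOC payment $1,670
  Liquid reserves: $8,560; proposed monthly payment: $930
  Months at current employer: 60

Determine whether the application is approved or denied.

Credit score 683 ≥ 640 (meets base)
Total debts = (1,620 + 930 + 970 + 1,670) = 5,190. DTI: 5,190 ÷ 12,600 = 41.2%, over the 40% base limit.
Liquid reserves cover 8,560/930 = 9.2 months — ≥ 4 required
Employment 60 ≥ 12 months
DTI 41.2% is within the 40%–43% exception band; checking compensating factors.
Reserves 9.2 < 12 months; credit score 683 ≥ 680.
Override conditions not both satisfied; exception does not apply.

Denied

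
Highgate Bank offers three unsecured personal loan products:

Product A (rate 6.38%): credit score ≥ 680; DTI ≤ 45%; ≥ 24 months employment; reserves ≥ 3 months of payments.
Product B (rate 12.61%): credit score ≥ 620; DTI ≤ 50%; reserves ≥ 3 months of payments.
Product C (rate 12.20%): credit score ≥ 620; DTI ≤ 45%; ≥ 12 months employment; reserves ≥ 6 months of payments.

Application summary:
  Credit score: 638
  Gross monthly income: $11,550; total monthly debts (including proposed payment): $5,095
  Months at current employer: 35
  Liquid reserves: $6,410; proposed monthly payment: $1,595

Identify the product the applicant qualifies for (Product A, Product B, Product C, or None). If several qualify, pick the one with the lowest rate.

DTI = 5,095/11,550 = 44.1%.
Reserves = 6,410/1,595 = 4.0 months.
Product A: score 638 < 680; DTI 44.1% ≤ 45%; employment 35 ≥ 24 mo; reserves 4.0 ≥ 3 mo → does not qualify.
Product B: score 638 ≥ 620; DTI 44.1% ≤ 50%; reserves 4.0 ≥ 3 mo → qualifies.
Product C: score 638 ≥ 620; DTI 44.1% ≤ 45%; employment 35 ≥ 12 mo; reserves 4.0 < 6 mo → does not qualify.

Product B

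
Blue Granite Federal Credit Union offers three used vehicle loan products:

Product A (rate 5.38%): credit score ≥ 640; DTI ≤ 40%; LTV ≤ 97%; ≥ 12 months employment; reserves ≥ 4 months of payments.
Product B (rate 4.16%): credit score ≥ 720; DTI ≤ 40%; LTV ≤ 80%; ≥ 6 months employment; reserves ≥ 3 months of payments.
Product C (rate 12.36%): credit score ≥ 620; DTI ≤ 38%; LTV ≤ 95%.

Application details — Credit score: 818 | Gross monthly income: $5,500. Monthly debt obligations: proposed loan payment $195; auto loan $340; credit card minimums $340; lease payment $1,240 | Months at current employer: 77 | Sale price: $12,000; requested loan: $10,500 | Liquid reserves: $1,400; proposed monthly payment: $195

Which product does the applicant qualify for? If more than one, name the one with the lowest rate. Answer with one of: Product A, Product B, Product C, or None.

Product A

Total debts = (195 + 340 + 340 + 1,240) = 2,115; DTI = 2,115/5,500 = 38.5%.
LTV = 10,500/12,000 = 87.5%.
Reserves = 1,400/195 = 7.2 months.
Product A: score 818 ≥ 640; DTI 38.5% ≤ 40%; LTV 87.5% ≤ 97%; employment 77 ≥ 12 mo; reserves 7.2 ≥ 4 mo → qualifies.
Product B: score 818 ≥ 720; DTI 38.5% ≤ 40%; LTV 87.5% > 80%; employment 77 ≥ 6 mo; reserves 7.2 ≥ 3 mo → does not qualify.
Product C: score 818 ≥ 620; DTI 38.5% > 38%; LTV 87.5% ≤ 95% → does not qualify.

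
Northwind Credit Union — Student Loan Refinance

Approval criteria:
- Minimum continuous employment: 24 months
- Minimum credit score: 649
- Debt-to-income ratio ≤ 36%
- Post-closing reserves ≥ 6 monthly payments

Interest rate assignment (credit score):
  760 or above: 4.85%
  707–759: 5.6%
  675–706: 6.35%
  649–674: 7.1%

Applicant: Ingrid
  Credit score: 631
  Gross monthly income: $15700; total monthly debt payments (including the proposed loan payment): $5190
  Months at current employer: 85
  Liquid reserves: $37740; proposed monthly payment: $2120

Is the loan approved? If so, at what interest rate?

Credit score 631 < 649 (below minimum)
Reserves: 37,740 ÷ 2,120 = 17.8 months (meets 6-month minimum)
DTI: 5,190 ÷ 15,700 = 33.1%, within the 36% cap
Employment 85 ≥ 24 months
Not all requirements met → denied.

Denied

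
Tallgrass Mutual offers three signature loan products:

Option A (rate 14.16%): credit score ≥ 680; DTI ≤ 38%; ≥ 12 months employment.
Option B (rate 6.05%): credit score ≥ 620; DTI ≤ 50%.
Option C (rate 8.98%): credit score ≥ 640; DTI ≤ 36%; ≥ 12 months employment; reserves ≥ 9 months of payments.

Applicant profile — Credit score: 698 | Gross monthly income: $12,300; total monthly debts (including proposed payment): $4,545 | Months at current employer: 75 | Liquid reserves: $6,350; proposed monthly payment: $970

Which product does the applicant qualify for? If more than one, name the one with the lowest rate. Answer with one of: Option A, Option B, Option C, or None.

Option B

DTI = 4,545/12,300 = 37%.
Reserves = 6,350/970 = 6.5 months.
Option A: score 698 ≥ 680; DTI 37% ≤ 38%; employment 75 ≥ 12 mo → qualifies.
Option B: score 698 ≥ 620; DTI 37% ≤ 50% → qualifies.
Option C: score 698 ≥ 640; DTI 37% > 36%; employment 75 ≥ 12 mo; reserves 6.5 < 9 mo → does not qualify.
Qualifying: Option A, Option B. Lowest rate is 6.05% → Option B.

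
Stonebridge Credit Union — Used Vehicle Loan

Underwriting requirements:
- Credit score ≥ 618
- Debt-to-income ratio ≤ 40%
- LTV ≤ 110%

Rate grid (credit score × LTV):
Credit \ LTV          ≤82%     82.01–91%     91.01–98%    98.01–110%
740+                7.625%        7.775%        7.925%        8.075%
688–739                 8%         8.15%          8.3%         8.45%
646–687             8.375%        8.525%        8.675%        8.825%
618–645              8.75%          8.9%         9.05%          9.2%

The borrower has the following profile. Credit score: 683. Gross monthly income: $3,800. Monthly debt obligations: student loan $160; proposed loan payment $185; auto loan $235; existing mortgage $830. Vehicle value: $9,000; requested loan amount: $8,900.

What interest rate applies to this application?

8.825%

Credit score 683 ≥ 618; Total monthly debts = (160 + 185 + 235 + 830) = 1,410. DTI: 1,410 ÷ 3,800 = 37.1%, within the 40% cap
LTV = 8,900/9,000 = 98.9% ≤ 110%
Credit 683 → row 646–687; LTV 98.9% → column 98.01–110%. Grid cell → 8.825%.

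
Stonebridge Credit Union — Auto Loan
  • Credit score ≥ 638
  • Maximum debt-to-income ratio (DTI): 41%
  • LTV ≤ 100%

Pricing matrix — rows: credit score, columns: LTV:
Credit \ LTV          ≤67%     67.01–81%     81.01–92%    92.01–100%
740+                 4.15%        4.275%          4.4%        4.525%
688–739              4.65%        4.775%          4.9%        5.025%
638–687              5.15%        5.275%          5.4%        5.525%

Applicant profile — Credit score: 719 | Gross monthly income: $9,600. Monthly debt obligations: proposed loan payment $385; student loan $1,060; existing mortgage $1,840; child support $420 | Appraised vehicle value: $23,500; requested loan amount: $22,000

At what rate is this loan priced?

5.025%

Credit score 719 ≥ 638; Total monthly debts = (385 + 1,060 + 1,840 + 420) = 3,705. DTI = 3,705/9,600 = 38.6% ≤ 41%
LTV = 22,000/23,500 = 93.6% ≤ 100%
Credit 719 → row 688–739; LTV 93.6% → column 92.01–100%. Grid cell → 5.025%.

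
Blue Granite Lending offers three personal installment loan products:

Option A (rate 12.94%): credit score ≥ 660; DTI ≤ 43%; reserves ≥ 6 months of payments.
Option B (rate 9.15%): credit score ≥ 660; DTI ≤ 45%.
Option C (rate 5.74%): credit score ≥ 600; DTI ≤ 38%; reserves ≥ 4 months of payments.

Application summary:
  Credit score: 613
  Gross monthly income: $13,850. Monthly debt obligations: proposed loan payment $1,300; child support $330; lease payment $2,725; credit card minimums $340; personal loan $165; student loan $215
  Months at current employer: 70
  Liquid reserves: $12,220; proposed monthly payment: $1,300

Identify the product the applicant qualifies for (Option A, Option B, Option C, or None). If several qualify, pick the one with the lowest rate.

Total debts = (1,300 + 330 + 2,725 + 340 + 165 + 215) = 5,075; DTI = 5,075/13,850 = 36.6%.
Reserves = 12,220/1,300 = 9.4 months.
Option A: score 613 < 660; DTI 36.6% ≤ 43%; reserves 9.4 ≥ 6 mo → does not qualify.
Option B: score 613 < 660; DTI 36.6% ≤ 45% → does not qualify.
Option C: score 613 ≥ 600; DTI 36.6% ≤ 38%; reserves 9.4 ≥ 4 mo → qualifies.

Option C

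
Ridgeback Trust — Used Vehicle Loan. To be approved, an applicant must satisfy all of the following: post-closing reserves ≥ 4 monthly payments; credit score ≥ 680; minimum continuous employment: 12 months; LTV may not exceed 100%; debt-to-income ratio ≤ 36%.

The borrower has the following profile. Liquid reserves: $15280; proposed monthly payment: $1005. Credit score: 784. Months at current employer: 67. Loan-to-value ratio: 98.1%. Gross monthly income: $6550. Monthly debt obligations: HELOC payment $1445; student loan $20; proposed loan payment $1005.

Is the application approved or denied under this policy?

Liquid reserves cover 15,280/1,005 = 15.2 months — ≥ 4 required
Credit score 784 ≥ 680 (meets)
Employment 67 ≥ 12 months
LTV 98.1% ≤ 100%
Total monthly debts = (1,445 + 20 + 1,005) = 2,470. Debt-to-income = 2,470/6,550 = 37.7% — over 36% limit
Fails on DTI.

Denied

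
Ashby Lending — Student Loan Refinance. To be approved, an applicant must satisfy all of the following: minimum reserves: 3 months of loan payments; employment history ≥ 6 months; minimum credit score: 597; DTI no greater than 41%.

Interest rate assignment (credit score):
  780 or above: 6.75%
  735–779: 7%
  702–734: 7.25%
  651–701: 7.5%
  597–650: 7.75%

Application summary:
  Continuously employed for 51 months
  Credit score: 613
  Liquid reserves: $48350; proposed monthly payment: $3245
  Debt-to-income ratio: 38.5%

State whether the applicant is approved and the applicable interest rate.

Credit score 613 ≥ 597 (meets minimum)
DTI 38.5% is within the 41% limit
Reserves: 48,350 ÷ 3,245 = 14.9 months (meets 3-month minimum)
Employment 51 ≥ 6 months
All requirements met. Score 613 falls in the 597–650 tier → 7.75%.

Approved at 7.75%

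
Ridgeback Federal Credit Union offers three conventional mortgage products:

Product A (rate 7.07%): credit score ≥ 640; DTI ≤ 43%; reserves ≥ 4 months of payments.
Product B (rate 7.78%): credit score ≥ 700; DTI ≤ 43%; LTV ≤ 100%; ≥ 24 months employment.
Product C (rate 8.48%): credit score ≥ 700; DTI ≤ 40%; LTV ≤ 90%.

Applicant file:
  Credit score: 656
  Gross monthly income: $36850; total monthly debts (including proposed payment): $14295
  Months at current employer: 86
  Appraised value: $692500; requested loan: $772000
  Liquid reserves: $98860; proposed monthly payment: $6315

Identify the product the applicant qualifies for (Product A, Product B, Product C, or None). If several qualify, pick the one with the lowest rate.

DTI = 14,295/36,850 = 38.8%.
LTV = 772,000/692,500 = 111.5%.
Reserves = 98,860/6,315 = 15.7 months.
Product A: score 656 ≥ 640; DTI 38.8% ≤ 43%; reserves 15.7 ≥ 4 mo → qualifies.
Product B: score 656 < 700; DTI 38.8% ≤ 43%; LTV 111.5% > 100%; employment 86 ≥ 24 mo → does not qualify.
Product C: score 656 < 700; DTI 38.8% ≤ 40%; LTV 111.5% > 90% → does not qualify.

Product A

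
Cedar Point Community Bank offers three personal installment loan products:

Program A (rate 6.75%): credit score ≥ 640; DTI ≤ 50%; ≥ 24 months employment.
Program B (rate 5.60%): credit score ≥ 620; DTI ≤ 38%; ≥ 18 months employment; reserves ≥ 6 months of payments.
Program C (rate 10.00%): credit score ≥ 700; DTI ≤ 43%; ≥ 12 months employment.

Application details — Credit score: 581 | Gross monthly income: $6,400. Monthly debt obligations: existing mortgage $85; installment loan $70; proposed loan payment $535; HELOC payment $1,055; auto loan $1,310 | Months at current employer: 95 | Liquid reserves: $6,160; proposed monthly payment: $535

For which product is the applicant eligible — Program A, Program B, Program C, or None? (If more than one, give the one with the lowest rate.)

Total debts = (85 + 70 + 535 + 1,055 + 1,310) = 3,055; DTI = 3,055/6,400 = 47.7%.
Reserves = 6,160/535 = 11.5 months.
Program A: score 581 < 640; DTI 47.7% ≤ 50%; employment 95 ≥ 24 mo → does not qualify.
Program B: score 581 < 620; DTI 47.7% > 38%; employment 95 ≥ 18 mo; reserves 11.5 ≥ 6 mo → does not qualify.
Program C: score 581 < 700; DTI 47.7% > 43%; employment 95 ≥ 12 mo → does not qualify.

None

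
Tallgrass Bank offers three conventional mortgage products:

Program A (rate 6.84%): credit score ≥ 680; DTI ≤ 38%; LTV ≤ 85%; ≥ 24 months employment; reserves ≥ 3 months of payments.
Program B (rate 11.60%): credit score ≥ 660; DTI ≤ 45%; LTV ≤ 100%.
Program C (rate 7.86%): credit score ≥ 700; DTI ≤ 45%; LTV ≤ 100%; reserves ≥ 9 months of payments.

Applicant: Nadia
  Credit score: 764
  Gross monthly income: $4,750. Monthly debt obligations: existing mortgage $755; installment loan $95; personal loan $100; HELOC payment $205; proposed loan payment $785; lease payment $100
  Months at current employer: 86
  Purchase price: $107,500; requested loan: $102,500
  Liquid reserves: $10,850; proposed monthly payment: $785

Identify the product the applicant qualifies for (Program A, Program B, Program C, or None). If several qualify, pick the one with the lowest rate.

Total debts = (755 + 95 + 100 + 205 + 785 + 100) = 2,040; DTI = 2,040/4,750 = 42.9%.
LTV = 102,500/107,500 = 95.3%.
Reserves = 10,850/785 = 13.8 months.
Program A: score 764 ≥ 680; DTI 42.9% > 38%; LTV 95.3% > 85%; employment 86 ≥ 24 mo; reserves 13.8 ≥ 3 mo → does not qualify.
Program B: score 764 ≥ 660; DTI 42.9% ≤ 45%; LTV 95.3% ≤ 100% → qualifies.
Program C: score 764 ≥ 700; DTI 42.9% ≤ 45%; LTV 95.3% ≤ 100%; reserves 13.8 ≥ 9 mo → qualifies.
Qualifying: Program B, Program C. Lowest rate is 7.86% → Program C.

Program C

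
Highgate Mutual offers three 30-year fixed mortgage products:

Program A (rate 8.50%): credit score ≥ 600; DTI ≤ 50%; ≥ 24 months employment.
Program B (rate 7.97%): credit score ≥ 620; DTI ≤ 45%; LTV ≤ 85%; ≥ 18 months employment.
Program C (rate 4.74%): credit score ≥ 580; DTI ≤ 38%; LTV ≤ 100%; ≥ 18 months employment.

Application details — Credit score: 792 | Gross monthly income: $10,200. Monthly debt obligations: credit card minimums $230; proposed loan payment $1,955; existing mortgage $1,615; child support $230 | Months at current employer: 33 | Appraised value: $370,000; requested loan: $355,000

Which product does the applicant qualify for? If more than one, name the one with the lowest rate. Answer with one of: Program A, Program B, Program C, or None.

Total debts = (230 + 1,955 + 1,615 + 230) = 4,030; DTI = 4,030/10,200 = 39.5%.
LTV = 355,000/370,000 = 95.9%.
Program A: score 792 ≥ 600; DTI 39.5% ≤ 50%; employment 33 ≥ 24 mo → qualifies.
Program B: score 792 ≥ 620; DTI 39.5% ≤ 45%; LTV 95.9% > 85%; employment 33 ≥ 18 mo → does not qualify.
Program C: score 792 ≥ 580; DTI 39.5% > 38%; LTV 95.9% ≤ 100%; employment 33 ≥ 18 mo → does not qualify.

Program A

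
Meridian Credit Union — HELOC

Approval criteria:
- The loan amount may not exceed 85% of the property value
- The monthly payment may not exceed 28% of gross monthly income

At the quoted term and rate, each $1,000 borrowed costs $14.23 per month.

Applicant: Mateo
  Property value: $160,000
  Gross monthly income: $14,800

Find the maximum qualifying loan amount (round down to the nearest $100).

Payment cap: 28% × $14,800 = $4,144/month.
At $14.23 per $1,000, that supports 4,144/14.23 × 1,000 ≈ $291,215 → $291,200.
LTV cap: 85% × $160,000 = $136,000 → $136,000.
Binding constraint: loan-to-value.

$136,000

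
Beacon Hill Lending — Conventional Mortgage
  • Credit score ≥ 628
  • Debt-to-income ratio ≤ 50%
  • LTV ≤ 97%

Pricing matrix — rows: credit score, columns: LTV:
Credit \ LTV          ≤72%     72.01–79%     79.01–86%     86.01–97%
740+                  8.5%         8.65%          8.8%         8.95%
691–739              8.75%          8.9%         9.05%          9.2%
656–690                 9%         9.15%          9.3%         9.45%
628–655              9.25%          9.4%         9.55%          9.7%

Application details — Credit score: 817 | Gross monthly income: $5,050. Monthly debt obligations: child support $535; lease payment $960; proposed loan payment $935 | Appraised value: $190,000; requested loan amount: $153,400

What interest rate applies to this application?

Credit score 817 ≥ 628; Total monthly debts = (535 + 960 + 935) = 2,430. DTI: 2,430 ÷ 5,050 = 48.1%, within the 50% cap
Loan-to-value = 153,400/190,000 = 80.7% — pass (97% max)
Row: 817 falls in 740+. Column: 80.7% falls in 79.01–86%. Rate = 8.8%.

8.8%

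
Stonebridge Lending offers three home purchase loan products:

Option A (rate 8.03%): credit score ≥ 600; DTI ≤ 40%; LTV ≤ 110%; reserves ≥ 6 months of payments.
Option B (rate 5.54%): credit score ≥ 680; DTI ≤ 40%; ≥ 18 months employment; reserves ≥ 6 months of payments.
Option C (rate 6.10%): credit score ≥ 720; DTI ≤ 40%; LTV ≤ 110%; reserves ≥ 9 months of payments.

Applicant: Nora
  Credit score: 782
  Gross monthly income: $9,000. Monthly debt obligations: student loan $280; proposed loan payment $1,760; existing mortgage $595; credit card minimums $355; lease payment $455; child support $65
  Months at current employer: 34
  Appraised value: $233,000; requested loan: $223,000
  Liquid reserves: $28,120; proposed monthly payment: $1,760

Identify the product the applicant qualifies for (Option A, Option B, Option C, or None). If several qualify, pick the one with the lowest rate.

Option B

Total debts = (280 + 1,760 + 595 + 355 + 455 + 65) = 3,510; DTI = 3,510/9,000 = 39%.
LTV = 223,000/233,000 = 95.7%.
Reserves = 28,120/1,760 = 16.0 months.
Option A: score 782 ≥ 600; DTI 39% ≤ 40%; LTV 95.7% ≤ 110%; reserves 16.0 ≥ 6 mo → qualifies.
Option B: score 782 ≥ 680; DTI 39% ≤ 40%; employment 34 ≥ 18 mo; reserves 16.0 ≥ 6 mo → qualifies.
Option C: score 782 ≥ 720; DTI 39% ≤ 40%; LTV 95.7% ≤ 110%; reserves 16.0 ≥ 9 mo → qualifies.
Qualifying: Option A, Option B, Option C. Lowest rate is 5.54% → Option B.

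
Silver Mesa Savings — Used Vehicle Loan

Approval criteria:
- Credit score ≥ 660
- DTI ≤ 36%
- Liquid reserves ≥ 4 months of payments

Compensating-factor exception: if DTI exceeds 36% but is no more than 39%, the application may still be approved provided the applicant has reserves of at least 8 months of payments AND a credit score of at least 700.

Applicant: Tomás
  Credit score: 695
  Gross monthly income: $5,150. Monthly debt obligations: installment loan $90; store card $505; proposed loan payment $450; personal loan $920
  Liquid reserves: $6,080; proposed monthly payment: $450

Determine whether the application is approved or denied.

Credit score 695 ≥ 660 (meets base)
Total debts = (90 + 505 + 450 + 920) = 1,965. DTI = 1,965/5,150 = 38.2% > 36% — standard DTI limit exceeded.
Liquid reserves cover 6,080/450 = 13.5 months — ≥ 4 required
DTI 38.2% is within the 36%–39% exception band; checking compensating factors.
Reserves 13.5 ≥ 8 months; credit score 695 < 700.
Override conditions not both satisfied; exception does not apply.

Denied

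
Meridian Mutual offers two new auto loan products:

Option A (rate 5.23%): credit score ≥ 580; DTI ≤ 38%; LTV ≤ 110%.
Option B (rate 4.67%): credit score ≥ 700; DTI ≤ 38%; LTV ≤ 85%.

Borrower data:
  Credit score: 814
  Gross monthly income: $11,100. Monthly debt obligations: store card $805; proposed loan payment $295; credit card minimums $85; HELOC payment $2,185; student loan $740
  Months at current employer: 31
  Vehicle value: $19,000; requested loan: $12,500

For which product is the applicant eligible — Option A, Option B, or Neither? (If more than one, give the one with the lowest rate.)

Total debts = (805 + 295 + 85 + 2,185 + 740) = 4,110; DTI = 4,110/11,100 = 37%.
LTV = 12,500/19,000 = 65.8%.
Option A: score 814 ≥ 580; DTI 37% ≤ 38%; LTV 65.8% ≤ 110% → qualifies.
Option B: score 814 ≥ 700; DTI 37% ≤ 38%; LTV 65.8% ≤ 85% → qualifies.
Qualifying: Option A, Option B. Lowest rate is 4.67% → Option B.

Option B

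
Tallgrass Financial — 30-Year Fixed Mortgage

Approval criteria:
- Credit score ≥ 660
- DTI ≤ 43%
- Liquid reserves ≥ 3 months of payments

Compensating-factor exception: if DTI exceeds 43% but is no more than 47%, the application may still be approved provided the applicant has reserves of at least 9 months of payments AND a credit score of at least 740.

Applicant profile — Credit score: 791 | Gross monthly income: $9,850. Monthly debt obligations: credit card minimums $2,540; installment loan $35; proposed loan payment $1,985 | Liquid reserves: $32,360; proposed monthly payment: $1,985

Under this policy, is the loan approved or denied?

Approved

Credit score 791 ≥ 660 (meets base)
Total debts = (2,540 + 35 + 1,985) = 4,560. DTI: 4,560 ÷ 9,850 = 46.3%, over the 43% base limit.
Liquid reserves cover 32,360/1,985 = 16.3 months — ≥ 3 required
46.3% falls in the override range (43%–47%), so the compensating-factor test applies.
Override check — reserves: 16.3 mo (ok); score: 791 (ok).
Both override conditions satisfied; DTI exception granted.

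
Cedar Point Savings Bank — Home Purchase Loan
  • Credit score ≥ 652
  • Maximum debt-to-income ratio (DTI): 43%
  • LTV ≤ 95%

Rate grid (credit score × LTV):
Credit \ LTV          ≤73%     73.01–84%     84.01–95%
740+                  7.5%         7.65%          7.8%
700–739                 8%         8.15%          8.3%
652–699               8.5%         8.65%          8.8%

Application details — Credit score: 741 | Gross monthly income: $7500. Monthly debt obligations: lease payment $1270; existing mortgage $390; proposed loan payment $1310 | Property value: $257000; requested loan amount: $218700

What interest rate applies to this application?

Credit score 741 ≥ 652; Total monthly debts = (1,270 + 390 + 1,310) = 2,970. DTI: 2,970 ÷ 7,500 = 39.6%, within the 43% cap
Loan-to-value = 218,700/257,000 = 85.1% — pass (95% max)
Row: 741 falls in 740+. Column: 85.1% falls in 84.01–95%. Rate = 7.8%.

7.8%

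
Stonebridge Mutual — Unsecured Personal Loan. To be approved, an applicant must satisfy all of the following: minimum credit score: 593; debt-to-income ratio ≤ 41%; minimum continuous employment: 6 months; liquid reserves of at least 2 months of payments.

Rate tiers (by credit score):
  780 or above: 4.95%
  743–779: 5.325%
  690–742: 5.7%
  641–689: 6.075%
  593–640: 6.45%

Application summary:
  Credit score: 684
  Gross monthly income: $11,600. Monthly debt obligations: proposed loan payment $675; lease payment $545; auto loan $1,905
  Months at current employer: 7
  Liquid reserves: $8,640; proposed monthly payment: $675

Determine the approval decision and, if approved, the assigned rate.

Credit score 684 ≥ 593 (meets minimum)
Reserves = 8,640/675 = 12.8 months ≥ 2
Employment 7 ≥ 6 months
Total monthly debts = (675 + 545 + 1,905) = 3,125. Debt-to-income = 3,125/11,600 = 26.9% — meets 41% limit
All requirements met. Score 684 falls in the 641–689 tier → 6.075%.

Approved at 6.075%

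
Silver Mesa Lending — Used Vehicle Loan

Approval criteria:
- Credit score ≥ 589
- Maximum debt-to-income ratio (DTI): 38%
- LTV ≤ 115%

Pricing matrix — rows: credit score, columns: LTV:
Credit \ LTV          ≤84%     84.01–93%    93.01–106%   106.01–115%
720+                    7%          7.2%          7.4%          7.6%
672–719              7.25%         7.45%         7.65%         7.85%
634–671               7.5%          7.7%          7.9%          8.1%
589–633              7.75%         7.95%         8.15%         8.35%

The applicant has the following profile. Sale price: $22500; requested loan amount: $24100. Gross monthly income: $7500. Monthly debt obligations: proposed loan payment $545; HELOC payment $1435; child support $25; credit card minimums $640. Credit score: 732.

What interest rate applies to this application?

7.6%

Credit score 732 ≥ 589; Total monthly debts = (545 + 1,435 + 25 + 640) = 2,645. Debt-to-income = 2,645/7,500 = 35.3% — meets 38% limit
LTV: 24,100 ÷ 22,500 = 107.1%, within 115% cap
Score 732 is in the 720+ band; LTV 107.1% is in the 106.01–115% band → 7.6%.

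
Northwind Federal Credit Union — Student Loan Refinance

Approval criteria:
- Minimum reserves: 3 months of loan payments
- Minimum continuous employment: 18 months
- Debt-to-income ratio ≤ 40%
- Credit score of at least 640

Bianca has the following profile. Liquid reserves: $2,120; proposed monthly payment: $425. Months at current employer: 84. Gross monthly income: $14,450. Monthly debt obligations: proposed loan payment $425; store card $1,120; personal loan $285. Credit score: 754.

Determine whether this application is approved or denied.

Reserves = 2,120/425 = 5.0 months ≥ 3
Employment 84 ≥ 18 months
Total monthly debts = (425 + 1,120 + 285) = 1,830. DTI = 1,830/14,450 = 12.7% ≤ 40%
Credit score 754 ≥ 640 (meets)
All criteria satisfied.

Approved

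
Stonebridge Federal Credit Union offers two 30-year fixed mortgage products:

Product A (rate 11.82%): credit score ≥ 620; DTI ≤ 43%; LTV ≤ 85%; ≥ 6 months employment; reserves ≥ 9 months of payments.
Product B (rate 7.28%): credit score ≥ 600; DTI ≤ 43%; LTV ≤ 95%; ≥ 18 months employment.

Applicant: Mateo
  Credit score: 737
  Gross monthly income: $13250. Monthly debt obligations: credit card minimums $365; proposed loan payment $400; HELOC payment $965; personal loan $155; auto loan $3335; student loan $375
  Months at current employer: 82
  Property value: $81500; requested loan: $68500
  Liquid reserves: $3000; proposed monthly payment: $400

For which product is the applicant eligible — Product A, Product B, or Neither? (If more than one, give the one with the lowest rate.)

Product B

Total debts = (365 + 400 + 965 + 155 + 3,335 + 375) = 5,595; DTI = 5,595/13,250 = 42.2%.
LTV = 68,500/81,500 = 84%.
Reserves = 3,000/400 = 7.5 months.
Product A: score 737 ≥ 620; DTI 42.2% ≤ 43%; LTV 84% ≤ 85%; employment 82 ≥ 6 mo; reserves 7.5 < 9 mo → does not qualify.
Product B: score 737 ≥ 600; DTI 42.2% ≤ 43%; LTV 84% ≤ 95%; employment 82 ≥ 18 mo → qualifies.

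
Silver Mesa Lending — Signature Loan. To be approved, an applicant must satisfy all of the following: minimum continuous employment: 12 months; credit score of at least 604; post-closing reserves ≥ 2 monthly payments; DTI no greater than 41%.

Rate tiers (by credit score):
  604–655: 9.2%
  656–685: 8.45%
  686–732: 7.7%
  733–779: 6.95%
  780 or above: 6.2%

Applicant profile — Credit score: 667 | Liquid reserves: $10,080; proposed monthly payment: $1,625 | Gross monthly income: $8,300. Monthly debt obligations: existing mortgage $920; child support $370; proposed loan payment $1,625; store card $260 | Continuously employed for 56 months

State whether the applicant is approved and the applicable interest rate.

Approved at 8.45%

Credit score 667 ≥ 604 (meets minimum)
Reserves = 10,080/1,625 = 6.2 months ≥ 2
Employment 56 ≥ 12 months
Total monthly debts = (920 + 370 + 1,625 + 260) = 3,175. DTI = 3,175/8,300 = 38.3% ≤ 41%
All requirements met. Score 667 falls in the 656–685 tier → 8.45%.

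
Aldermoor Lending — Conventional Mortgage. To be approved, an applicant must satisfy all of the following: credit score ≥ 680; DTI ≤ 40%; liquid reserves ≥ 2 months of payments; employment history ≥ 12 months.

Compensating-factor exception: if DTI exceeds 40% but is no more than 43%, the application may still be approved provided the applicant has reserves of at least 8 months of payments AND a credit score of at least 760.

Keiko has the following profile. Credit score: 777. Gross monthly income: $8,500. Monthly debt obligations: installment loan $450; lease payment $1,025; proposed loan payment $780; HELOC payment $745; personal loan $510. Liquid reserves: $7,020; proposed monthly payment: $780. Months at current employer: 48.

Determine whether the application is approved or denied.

Approved

Credit score 777 ≥ 680 (meets base)
Total debts = (450 + 1,025 + 780 + 745 + 510) = 3,510. DTI: 3,510 ÷ 8,500 = 41.3%, over the 40% base limit.
Liquid reserves cover 7,020/780 = 9.0 months — ≥ 2 required
Employment 48 ≥ 12 months
DTI 41.3% is within the 40%–43% exception band; checking compensating factors.
Reserves 9.0 ≥ 8 months; credit score 777 ≥ 760.
Both compensating conditions met → exception applies.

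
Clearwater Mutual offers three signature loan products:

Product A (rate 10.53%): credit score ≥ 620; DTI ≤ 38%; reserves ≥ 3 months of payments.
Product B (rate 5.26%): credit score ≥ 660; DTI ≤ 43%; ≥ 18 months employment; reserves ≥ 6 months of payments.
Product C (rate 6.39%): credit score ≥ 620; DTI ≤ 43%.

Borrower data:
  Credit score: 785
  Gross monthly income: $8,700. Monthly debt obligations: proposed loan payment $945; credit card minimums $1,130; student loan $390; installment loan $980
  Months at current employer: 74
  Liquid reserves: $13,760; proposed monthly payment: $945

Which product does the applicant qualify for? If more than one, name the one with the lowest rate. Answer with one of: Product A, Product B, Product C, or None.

Product B

Total debts = (945 + 1,130 + 390 + 980) = 3,445; DTI = 3,445/8,700 = 39.6%.
Reserves = 13,760/945 = 14.6 months.
Product A: score 785 ≥ 620; DTI 39.6% > 38%; reserves 14.6 ≥ 3 mo → does not qualify.
Product B: score 785 ≥ 660; DTI 39.6% ≤ 43%; employment 74 ≥ 18 mo; reserves 14.6 ≥ 6 mo → qualifies.
Product C: score 785 ≥ 620; DTI 39.6% ≤ 43% → qualifies.
Qualifying: Product B, Product C. Lowest rate is 5.26% → Product B.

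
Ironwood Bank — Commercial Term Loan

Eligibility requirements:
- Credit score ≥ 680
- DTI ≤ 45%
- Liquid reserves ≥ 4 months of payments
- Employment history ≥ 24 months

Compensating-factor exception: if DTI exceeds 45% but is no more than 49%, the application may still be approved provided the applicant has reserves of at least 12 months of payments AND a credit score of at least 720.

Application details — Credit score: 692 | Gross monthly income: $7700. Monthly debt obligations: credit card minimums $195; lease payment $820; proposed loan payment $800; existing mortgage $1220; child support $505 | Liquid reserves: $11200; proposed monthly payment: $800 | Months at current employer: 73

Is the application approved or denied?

Credit score 692 ≥ 680 (meets base)
Total debts = (195 + 820 + 800 + 1,220 + 505) = 3,540. DTI = 3,540/7,700 = 46% > 45% — standard DTI limit exceeded.
Reserves = 11,200/800 = 14.0 months ≥ 4
Employment 73 ≥ 24 months
DTI 46% is within the 45%–49% exception band; checking compensating factors.
Reserves 14.0 ≥ 12 months; credit score 692 < 720.
Compensating-factor requirement not fully met.

Denied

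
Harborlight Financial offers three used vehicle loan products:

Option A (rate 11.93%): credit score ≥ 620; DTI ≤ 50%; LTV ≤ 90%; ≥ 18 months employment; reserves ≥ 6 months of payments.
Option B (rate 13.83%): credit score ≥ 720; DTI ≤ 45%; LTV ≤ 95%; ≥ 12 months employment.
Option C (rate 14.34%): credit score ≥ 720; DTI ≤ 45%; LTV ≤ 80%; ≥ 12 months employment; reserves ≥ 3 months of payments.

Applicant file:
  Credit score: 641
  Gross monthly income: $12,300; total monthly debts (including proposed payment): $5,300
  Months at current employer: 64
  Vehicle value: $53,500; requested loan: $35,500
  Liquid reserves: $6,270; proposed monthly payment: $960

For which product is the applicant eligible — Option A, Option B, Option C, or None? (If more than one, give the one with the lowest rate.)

DTI = 5,300/12,300 = 43.1%.
LTV = 35,500/53,500 = 66.4%.
Reserves = 6,270/960 = 6.5 months.
Option A: score 641 ≥ 620; DTI 43.1% ≤ 50%; LTV 66.4% ≤ 90%; employment 64 ≥ 18 mo; reserves 6.5 ≥ 6 mo → qualifies.
Option B: score 641 < 720; DTI 43.1% ≤ 45%; LTV 66.4% ≤ 95%; employment 64 ≥ 12 mo → does not qualify.
Option C: score 641 < 720; DTI 43.1% ≤ 45%; LTV 66.4% ≤ 80%; employment 64 ≥ 12 mo; reserves 6.5 ≥ 3 mo → does not qualify.

Option A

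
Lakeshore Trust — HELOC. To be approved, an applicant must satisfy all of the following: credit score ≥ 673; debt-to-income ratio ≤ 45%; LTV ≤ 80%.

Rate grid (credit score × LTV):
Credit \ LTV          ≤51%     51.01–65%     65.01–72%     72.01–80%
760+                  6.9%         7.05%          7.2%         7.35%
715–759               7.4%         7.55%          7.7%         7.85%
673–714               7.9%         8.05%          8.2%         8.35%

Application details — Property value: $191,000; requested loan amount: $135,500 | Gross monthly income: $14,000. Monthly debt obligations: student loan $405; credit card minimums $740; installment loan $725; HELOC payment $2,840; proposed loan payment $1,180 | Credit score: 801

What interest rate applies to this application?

7.2%

Credit score 801 ≥ 673; Total monthly debts = (405 + 740 + 725 + 2,840 + 1,180) = 5,890. DTI: 5,890 ÷ 14,000 = 42.1%, within the 45% cap
LTV = 135,500/191,000 = 70.9% ≤ 80%
Row: 801 falls in 760+. Column: 70.9% falls in 65.01–72%. Rate = 7.2%.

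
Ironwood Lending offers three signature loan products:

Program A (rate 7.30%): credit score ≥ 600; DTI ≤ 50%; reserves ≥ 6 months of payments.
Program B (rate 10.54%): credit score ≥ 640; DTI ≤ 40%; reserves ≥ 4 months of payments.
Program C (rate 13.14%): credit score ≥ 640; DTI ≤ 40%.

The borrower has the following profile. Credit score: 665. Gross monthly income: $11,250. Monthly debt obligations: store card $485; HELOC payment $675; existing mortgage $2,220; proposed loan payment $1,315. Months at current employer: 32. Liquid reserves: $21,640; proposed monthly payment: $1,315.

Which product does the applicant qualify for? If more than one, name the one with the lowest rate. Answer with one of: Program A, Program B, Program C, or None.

Total debts = (485 + 675 + 2,220 + 1,315) = 4,695; DTI = 4,695/11,250 = 41.7%.
Reserves = 21,640/1,315 = 16.5 months.
Program A: score 665 ≥ 600; DTI 41.7% ≤ 50%; reserves 16.5 ≥ 6 mo → qualifies.
Program B: score 665 ≥ 640; DTI 41.7% > 40%; reserves 16.5 ≥ 4 mo → does not qualify.
Program C: score 665 ≥ 640; DTI 41.7% > 40% → does not qualify.

Program A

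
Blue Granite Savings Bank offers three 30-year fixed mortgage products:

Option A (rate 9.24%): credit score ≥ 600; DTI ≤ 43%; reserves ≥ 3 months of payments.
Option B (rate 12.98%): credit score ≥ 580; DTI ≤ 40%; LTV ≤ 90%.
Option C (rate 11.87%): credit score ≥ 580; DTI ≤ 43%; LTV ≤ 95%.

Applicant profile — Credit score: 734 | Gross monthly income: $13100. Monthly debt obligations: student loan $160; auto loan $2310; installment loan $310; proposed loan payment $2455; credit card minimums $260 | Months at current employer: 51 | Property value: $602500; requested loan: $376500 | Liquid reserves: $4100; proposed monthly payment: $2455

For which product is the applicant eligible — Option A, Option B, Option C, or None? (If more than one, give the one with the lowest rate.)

Total debts = (160 + 2,310 + 310 + 2,455 + 260) = 5,495; DTI = 5,495/13,100 = 41.9%.
LTV = 376,500/602,500 = 62.5%.
Reserves = 4,100/2,455 = 1.7 months.
Option A: score 734 ≥ 600; DTI 41.9% ≤ 43%; reserves 1.7 < 3 mo → does not qualify.
Option B: score 734 ≥ 580; DTI 41.9% > 40%; LTV 62.5% ≤ 90% → does not qualify.
Option C: score 734 ≥ 580; DTI 41.9% ≤ 43%; LTV 62.5% ≤ 95% → qualifies.

Option C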